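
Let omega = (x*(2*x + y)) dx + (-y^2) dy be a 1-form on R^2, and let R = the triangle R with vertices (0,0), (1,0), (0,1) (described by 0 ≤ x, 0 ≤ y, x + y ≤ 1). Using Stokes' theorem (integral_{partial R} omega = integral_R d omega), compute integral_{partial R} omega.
integral_(partial R) omega = -1/6

Stokes: integral_partial_R omega = integral_R d omega with d omega = (∂Q/∂x - ∂P/∂y) dx ∧ dy.
  ∂Q/∂x = 0
  ∂P/∂y = x
  integrand = ∂Q/∂x - ∂P/∂y = -x.
Integrating over R: integral_0^1 integral_0^{1-x} (-x) dy dx = -1/6.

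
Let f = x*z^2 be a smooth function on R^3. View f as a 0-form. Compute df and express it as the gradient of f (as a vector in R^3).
df = (z^2) dx + (0) dy + (2*x*z) dz; grad f = (z^2, 0, 2*x*z)

For a 0-form f, d f = (∂f/∂x) dx + (∂f/∂y) dy + (∂f/∂z) dz. The components of the vector representation are exactly the entries of grad f in Cartesian coordinates:
  ∂f/∂x = z^2
  ∂f/∂y = 0
  ∂f/∂z = 2*x*z.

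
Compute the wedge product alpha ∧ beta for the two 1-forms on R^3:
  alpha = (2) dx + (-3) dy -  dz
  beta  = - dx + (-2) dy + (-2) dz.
alpha ∧ beta = (-7) dx ∧ dy + (-5) dx ∧ dz + (4) dy ∧ dz

Distribute the wedge, using dx_i ∧ dx_j = -dx_j ∧ dx_i and dx_i ∧ dx_i = 0. For each pair (i, j) with i < j, the coefficient of dx_i ∧ dx_j in alpha ∧ beta is (alpha_i * beta_j - alpha_j * beta_i). Collecting: alpha ∧ beta = (-7) dx ∧ dy + (-5) dx ∧ dz + (4) dy ∧ dz.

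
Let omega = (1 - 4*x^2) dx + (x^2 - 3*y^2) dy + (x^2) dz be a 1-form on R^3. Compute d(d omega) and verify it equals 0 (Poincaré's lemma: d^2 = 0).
d(d omega) = 0

Step 1: d omega = sum_{i<j} (∂f_j/∂x_i - ∂f_i/∂x_j) dx_i ∧ dx_j:
  coeff of dx ∧ dy: 2*x
  coeff of dx ∧ dz: 2*x
  coeff of dy ∧ dz: 0
Step 2: Apply d again to each 2-form coefficient. The only possible 3-form in R^3 is dx ∧ dy ∧ dz, with coefficient
  ∂(coeff of dy∧dz)/∂x - ∂(coeff of dx∧dz)/∂y + ∂(coeff of dx∧dy)/∂z
  = ∂/∂x (0) - ∂/∂y (2*x) + ∂/∂z (2*x).
Each of these terms simplifies to sums of mixed partials that cancel in pairs. The result is 0 (by equality of mixed partials for smooth functions — Schwarz / Clairaut).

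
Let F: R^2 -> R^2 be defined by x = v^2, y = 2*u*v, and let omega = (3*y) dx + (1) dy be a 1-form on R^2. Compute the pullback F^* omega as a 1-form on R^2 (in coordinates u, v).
F^* omega = (2*v) du + (2*u*(6*v^2 + 1)) dv

Using F^*(f dg) = (f ∘ F) d(g ∘ F), substitute each coordinate x_i by F_i(u, v) in f_i, and replace dx_i by d F_i = (∂F_i/∂u) du + (∂F_i/∂v) dv.
  For the x component: f_1(F) = 6*u*v; d F_1 = (0) du + (2*v) dv
  For the y component: f_2(F) = 1; d F_2 = (2*v) du + (2*u) dv
Combining and collecting du, dv coefficients:
  coeff of du: 2*v
  coeff of dv: 2*u*(6*v^2 + 1)
F^* omega = (2*v) du + (2*u*(6*v^2 + 1)) dv.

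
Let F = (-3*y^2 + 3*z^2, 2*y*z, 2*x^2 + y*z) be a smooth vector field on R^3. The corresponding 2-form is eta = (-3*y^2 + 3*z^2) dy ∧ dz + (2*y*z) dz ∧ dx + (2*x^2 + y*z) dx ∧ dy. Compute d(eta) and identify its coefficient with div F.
d(eta) = (y + 2*z) dx ∧ dy ∧ dz; div F = y + 2*z

For a 2-form in R^3 of the form above, applying d gives a 3-form with coefficient ∂P/∂x + ∂Q/∂y + ∂R/∂z:
  ∂P/∂x = 0
  ∂Q/∂y = 2*z
  ∂R/∂z = y
Sum = y + 2*z, which is exactly div F.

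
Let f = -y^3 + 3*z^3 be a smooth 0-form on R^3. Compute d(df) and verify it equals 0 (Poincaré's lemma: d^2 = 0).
d(df) = 0

Step 1: df = sum_i (∂f/∂x_i) dx_i = (0) dx + (-3*y^2) dy + (9*z^2) dz.
Step 2: Apply d again. Using the 1-form formula, the coefficient of dx ∧ dy in d(df) is ∂^2 f/∂x ∂y - ∂^2 f/∂y ∂x = (0) - (0) = 0 (equality of mixed partials for smooth f).
Similarly for dx ∧ dz and dy ∧ dz — all coefficients vanish. So d(df) = 0.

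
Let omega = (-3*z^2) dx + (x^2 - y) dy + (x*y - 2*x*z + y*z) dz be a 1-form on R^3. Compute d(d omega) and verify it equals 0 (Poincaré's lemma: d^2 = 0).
d(d omega) = 0

Step 1: d omega = sum_{i<j} (∂f_j/∂x_i - ∂f_i/∂x_j) dx_i ∧ dx_j:
  coeff of dx ∧ dy: 2*x
  coeff of dx ∧ dz: y + 4*z
  coeff of dy ∧ dz: x + z
Step 2: Apply d again to each 2-form coefficient. The only possible 3-form in R^3 is dx ∧ dy ∧ dz, with coefficient
  ∂(coeff of dy∧dz)/∂x - ∂(coeff of dx∧dz)/∂y + ∂(coeff of dx∧dy)/∂z
  = ∂/∂x (x + z) - ∂/∂y (y + 4*z) + ∂/∂z (2*x).
Each of these terms simplifies to sums of mixed partials that cancel in pairs. The result is 0 (by equality of mixed partials for smooth functions — Schwarz / Clairaut).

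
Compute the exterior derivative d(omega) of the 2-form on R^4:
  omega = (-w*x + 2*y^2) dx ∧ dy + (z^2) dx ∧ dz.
d(omega) = (-x) dx ∧ dy ∧ dw

For a 2-form omega = sum_{i<j} g_{ij} dx_i ∧ dx_j, the exterior derivative is
  d(omega) = sum_{i<j} d(g_{ij}) ∧ dx_i ∧ dx_j = sum_{i<j, k} (∂g_{ij}/∂x_k) dx_k ∧ dx_i ∧ dx_j.
Expand each term, using dx_k ∧ dx_i ∧ dx_j = sgn(permutation) dx_{(a)} ∧ dx_{(b)} ∧ dx_{(c)} with (a < b < c) sorted:
  d(-w*x + 2*y^2) includes (∂/∂w)(-w*x + 2*y^2) dw = (-x) dw, which multiplied by dx ∧ dy gives (-x) dx ∧ dy ∧ dw
Collecting like 3-forms: d(omega) = (-x) dx ∧ dy ∧ dw.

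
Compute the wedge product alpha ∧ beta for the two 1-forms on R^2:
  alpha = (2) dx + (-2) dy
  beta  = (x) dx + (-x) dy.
alpha ∧ beta = 0

Distribute the wedge, using dx_i ∧ dx_j = -dx_j ∧ dx_i and dx_i ∧ dx_i = 0. For each pair (i, j) with i < j, the coefficient of dx_i ∧ dx_j in alpha ∧ beta is (alpha_i * beta_j - alpha_j * beta_i). Collecting: alpha ∧ beta = 0.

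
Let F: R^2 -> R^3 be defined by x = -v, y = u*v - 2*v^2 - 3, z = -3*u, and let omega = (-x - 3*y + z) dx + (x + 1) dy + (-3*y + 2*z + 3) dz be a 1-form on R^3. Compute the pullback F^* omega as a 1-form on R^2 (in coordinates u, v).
F^* omega = (9*u*v + 18*u - 19*v^2 + v - 36) du + (2*u*v + 4*u - 2*v^2 - 5*v - 9) dv

Using F^*(f dg) = (f ∘ F) d(g ∘ F), substitute each coordinate x_i by F_i(u, v) in f_i, and replace dx_i by d F_i = (∂F_i/∂u) du + (∂F_i/∂v) dv.
  For the x component: f_1(F) = -3*u*v - 3*u + 6*v^2 + v + 9; d F_1 = (0) du + (-1) dv
  For the y component: f_2(F) = 1 - v; d F_2 = (v) du + (u - 4*v) dv
  For the z component: f_3(F) = -3*u*v - 6*u + 6*v^2 + 12; d F_3 = (-3) du + (0) dv
Combining and collecting du, dv coefficients:
  coeff of du: 9*u*v + 18*u - 19*v^2 + v - 36
  coeff of dv: 2*u*v + 4*u - 2*v^2 - 5*v - 9
F^* omega = (9*u*v + 18*u - 19*v^2 + v - 36) du + (2*u*v + 4*u - 2*v^2 - 5*v - 9) dv.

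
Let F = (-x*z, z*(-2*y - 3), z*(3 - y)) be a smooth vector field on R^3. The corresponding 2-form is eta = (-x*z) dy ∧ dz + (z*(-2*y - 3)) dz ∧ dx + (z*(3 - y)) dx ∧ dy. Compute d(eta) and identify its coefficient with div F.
d(eta) = (-y - 3*z + 3) dx ∧ dy ∧ dz; div F = -y - 3*z + 3

For a 2-form in R^3 of the form above, applying d gives a 3-form with coefficient ∂P/∂x + ∂Q/∂y + ∂R/∂z:
  ∂P/∂x = -z
  ∂Q/∂y = -2*z
  ∂R/∂z = 3 - y
Sum = -y - 3*z + 3, which is exactly div F.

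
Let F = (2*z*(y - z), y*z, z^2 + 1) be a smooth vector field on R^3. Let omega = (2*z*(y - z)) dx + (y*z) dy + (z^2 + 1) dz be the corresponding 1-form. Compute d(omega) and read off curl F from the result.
d(omega) = (-y) dy ∧ dz + (2*y - 4*z) dz ∧ dx + (-2*z) dx ∧ dy; curl F = (-y, 2*y - 4*z, -2*z)

d omega = sum_{i<j} (∂f_j/∂x_i - ∂f_i/∂x_j) dx_i ∧ dx_j. Under the identification (dy ∧ dz, dz ∧ dx, dx ∧ dy) ↔ (e_x, e_y, e_z), the coefficients are exactly the components of curl F. Compute:
  ∂R/∂y - ∂Q/∂z = (0) - (y) = -y
  ∂P/∂z - ∂R/∂x = (2*y - 4*z) - (0) = 2*y - 4*z
  ∂Q/∂x - ∂P/∂y = (0) - (2*z) = -2*z.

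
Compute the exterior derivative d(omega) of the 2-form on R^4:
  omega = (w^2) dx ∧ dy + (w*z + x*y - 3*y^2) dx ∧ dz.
d(omega) = (2*w) dx ∧ dy ∧ dw + (-x + 6*y) dx ∧ dy ∧ dz + (z) dx ∧ dz ∧ dw

For a 2-form omega = sum_{i<j} g_{ij} dx_i ∧ dx_j, the exterior derivative is
  d(omega) = sum_{i<j} d(g_{ij}) ∧ dx_i ∧ dx_j = sum_{i<j, k} (∂g_{ij}/∂x_k) dx_k ∧ dx_i ∧ dx_j.
Expand each term, using dx_k ∧ dx_i ∧ dx_j = sgn(permutation) dx_{(a)} ∧ dx_{(b)} ∧ dx_{(c)} with (a < b < c) sorted:
  d(w^2) includes (∂/∂w)(w^2) dw = (2*w) dw, which multiplied by dx ∧ dy gives (2*w) dx ∧ dy ∧ dw
  d(w*z + x*y - 3*y^2) includes (∂/∂y)(w*z + x*y - 3*y^2) dy = (x - 6*y) dy, which multiplied by dx ∧ dz gives (-x + 6*y) dx ∧ dy ∧ dz
  d(w*z + x*y - 3*y^2) includes (∂/∂w)(w*z + x*y - 3*y^2) dw = (z) dw, which multiplied by dx ∧ dz gives (z) dx ∧ dz ∧ dw
Collecting like 3-forms: d(omega) = (2*w) dx ∧ dy ∧ dw + (-x + 6*y) dx ∧ dy ∧ dz + (z) dx ∧ dz ∧ dw.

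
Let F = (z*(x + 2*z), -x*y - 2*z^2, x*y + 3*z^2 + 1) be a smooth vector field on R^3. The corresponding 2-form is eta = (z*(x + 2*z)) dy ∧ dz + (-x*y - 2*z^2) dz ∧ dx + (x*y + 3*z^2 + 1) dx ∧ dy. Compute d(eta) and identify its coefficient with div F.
d(eta) = (-x + 7*z) dx ∧ dy ∧ dz; div F = -x + 7*z

For a 2-form in R^3 of the form above, applying d gives a 3-form with coefficient ∂P/∂x + ∂Q/∂y + ∂R/∂z:
  ∂P/∂x = z
  ∂Q/∂y = -x
  ∂R/∂z = 6*z
Sum = -x + 7*z, which is exactly div F.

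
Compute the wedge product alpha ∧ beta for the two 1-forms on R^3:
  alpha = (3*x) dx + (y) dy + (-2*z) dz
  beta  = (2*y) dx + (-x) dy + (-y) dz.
alpha ∧ beta = (-3*x^2 - 2*y^2) dx ∧ dy + (y*(-3*x + 4*z)) dx ∧ dz + (-2*x*z - y^2) dy ∧ dz

Distribute the wedge, using dx_i ∧ dx_j = -dx_j ∧ dx_i and dx_i ∧ dx_i = 0. For each pair (i, j) with i < j, the coefficient of dx_i ∧ dx_j in alpha ∧ beta is (alpha_i * beta_j - alpha_j * beta_i). Collecting: alpha ∧ beta = (-3*x^2 - 2*y^2) dx ∧ dy + (y*(-3*x + 4*z)) dx ∧ dz + (-2*x*z - y^2) dy ∧ dz.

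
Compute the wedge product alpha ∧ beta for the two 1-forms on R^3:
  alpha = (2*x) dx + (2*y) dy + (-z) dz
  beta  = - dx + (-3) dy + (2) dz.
alpha ∧ beta = (-6*x + 2*y) dx ∧ dy + (4*x - z) dx ∧ dz + (4*y - 3*z) dy ∧ dz

Distribute the wedge, using dx_i ∧ dx_j = -dx_j ∧ dx_i and dx_i ∧ dx_i = 0. For each pair (i, j) with i < j, the coefficient of dx_i ∧ dx_j in alpha ∧ beta is (alpha_i * beta_j - alpha_j * beta_i). Collecting: alpha ∧ beta = (-6*x + 2*y) dx ∧ dy + (4*x - z) dx ∧ dz + (4*y - 3*z) dy ∧ dz.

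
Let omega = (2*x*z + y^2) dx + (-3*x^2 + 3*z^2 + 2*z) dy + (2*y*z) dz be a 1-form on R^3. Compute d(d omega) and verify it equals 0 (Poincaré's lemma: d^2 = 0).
d(d omega) = 0

Step 1: d omega = sum_{i<j} (∂f_j/∂x_i - ∂f_i/∂x_j) dx_i ∧ dx_j:
  coeff of dx ∧ dy: -6*x - 2*y
  coeff of dx ∧ dz: -2*x
  coeff of dy ∧ dz: -4*z - 2
Step 2: Apply d again to each 2-form coefficient. The only possible 3-form in R^3 is dx ∧ dy ∧ dz, with coefficient
  ∂(coeff of dy∧dz)/∂x - ∂(coeff of dx∧dz)/∂y + ∂(coeff of dx∧dy)/∂z
  = ∂/∂x (-4*z - 2) - ∂/∂y (-2*x) + ∂/∂z (-6*x - 2*y).
Each of these terms simplifies to sums of mixed partials that cancel in pairs. The result is 0 (by equality of mixed partials for smooth functions — Schwarz / Clairaut).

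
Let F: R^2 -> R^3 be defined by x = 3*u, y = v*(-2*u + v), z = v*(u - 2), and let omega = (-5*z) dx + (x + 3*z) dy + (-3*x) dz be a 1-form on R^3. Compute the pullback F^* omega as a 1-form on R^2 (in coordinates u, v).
F^* omega = (6*v*(-u*v - 5*u + 2*v + 5)) du + (-6*u^2*v - 15*u^2 + 6*u*v^2 + 18*u*v + 18*u - 12*v^2) dv

Using F^*(f dg) = (f ∘ F) d(g ∘ F), substitute each coordinate x_i by F_i(u, v) in f_i, and replace dx_i by d F_i = (∂F_i/∂u) du + (∂F_i/∂v) dv.
  For the x component: f_1(F) = 5*v*(2 - u); d F_1 = (3) du + (0) dv
  For the y component: f_2(F) = 3*u*v + 3*u - 6*v; d F_2 = (-2*v) du + (-2*u + 2*v) dv
  For the z component: f_3(F) = -9*u; d F_3 = (v) du + (u - 2) dv
Combining and collecting du, dv coefficients:
  coeff of du: 6*v*(-u*v - 5*u + 2*v + 5)
  coeff of dv: -6*u^2*v - 15*u^2 + 6*u*v^2 + 18*u*v + 18*u - 12*v^2
F^* omega = (6*v*(-u*v - 5*u + 2*v + 5)) du + (-6*u^2*v - 15*u^2 + 6*u*v^2 + 18*u*v + 18*u - 12*v^2) dv.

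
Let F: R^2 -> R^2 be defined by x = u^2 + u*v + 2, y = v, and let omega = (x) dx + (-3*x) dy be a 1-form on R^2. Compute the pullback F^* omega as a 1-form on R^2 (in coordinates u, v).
F^* omega = (2*u^3 + 3*u^2*v + u*v^2 + 4*u + 2*v) du + (u^3 + u^2*v - 3*u^2 - 3*u*v + 2*u - 6) dv

Using F^*(f dg) = (f ∘ F) d(g ∘ F), substitute each coordinate x_i by F_i(u, v) in f_i, and replace dx_i by d F_i = (∂F_i/∂u) du + (∂F_i/∂v) dv.
  For the x component: f_1(F) = u^2 + u*v + 2; d F_1 = (2*u + v) du + (u) dv
  For the y component: f_2(F) = -3*u^2 - 3*u*v - 6; d F_2 = (0) du + (1) dv
Combining and collecting du, dv coefficients:
  coeff of du: 2*u^3 + 3*u^2*v + u*v^2 + 4*u + 2*v
  coeff of dv: u^3 + u^2*v - 3*u^2 - 3*u*v + 2*u - 6
F^* omega = (2*u^3 + 3*u^2*v + u*v^2 + 4*u + 2*v) du + (u^3 + u^2*v - 3*u^2 - 3*u*v + 2*u - 6) dv.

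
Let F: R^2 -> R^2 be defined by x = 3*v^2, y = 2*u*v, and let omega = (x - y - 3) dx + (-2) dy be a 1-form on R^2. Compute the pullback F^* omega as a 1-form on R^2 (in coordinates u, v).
F^* omega = (-4*v) du + (-12*u*v^2 - 4*u + 18*v^3 - 18*v) dv

Using F^*(f dg) = (f ∘ F) d(g ∘ F), substitute each coordinate x_i by F_i(u, v) in f_i, and replace dx_i by d F_i = (∂F_i/∂u) du + (∂F_i/∂v) dv.
  For the x component: f_1(F) = -2*u*v + 3*v^2 - 3; d F_1 = (0) du + (6*v) dv
  For the y component: f_2(F) = -2; d F_2 = (2*v) du + (2*u) dv
Combining and collecting du, dv coefficients:
  coeff of du: -4*v
  coeff of dv: -12*u*v^2 - 4*u + 18*v^3 - 18*v
F^* omega = (-4*v) du + (-12*u*v^2 - 4*u + 18*v^3 - 18*v) dv.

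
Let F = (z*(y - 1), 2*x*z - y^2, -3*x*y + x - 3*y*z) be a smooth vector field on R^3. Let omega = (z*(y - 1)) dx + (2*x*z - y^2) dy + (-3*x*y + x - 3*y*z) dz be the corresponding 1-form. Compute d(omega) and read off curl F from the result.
d(omega) = (-5*x - 3*z) dy ∧ dz + (4*y - 2) dz ∧ dx + (z) dx ∧ dy; curl F = (-5*x - 3*z, 4*y - 2, z)

d omega = sum_{i<j} (∂f_j/∂x_i - ∂f_i/∂x_j) dx_i ∧ dx_j. Under the identification (dy ∧ dz, dz ∧ dx, dx ∧ dy) ↔ (e_x, e_y, e_z), the coefficients are exactly the components of curl F. Compute:
  ∂R/∂y - ∂Q/∂z = (-3*x - 3*z) - (2*x) = -5*x - 3*z
  ∂P/∂z - ∂R/∂x = (y - 1) - (1 - 3*y) = 4*y - 2
  ∂Q/∂x - ∂P/∂y = (2*z) - (z) = z.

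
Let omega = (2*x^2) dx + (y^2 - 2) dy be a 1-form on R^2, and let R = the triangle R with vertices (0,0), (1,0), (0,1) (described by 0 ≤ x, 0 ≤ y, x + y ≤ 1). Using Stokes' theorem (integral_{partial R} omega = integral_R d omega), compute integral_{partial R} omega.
integral_(partial R) omega = 0

Stokes: integral_partial_R omega = integral_R d omega with d omega = (∂Q/∂x - ∂P/∂y) dx ∧ dy.
  ∂Q/∂x = 0
  ∂P/∂y = 0
  integrand = ∂Q/∂x - ∂P/∂y = 0.
Integrating over R: integral_0^1 integral_0^{1-x} (0) dy dx = 0.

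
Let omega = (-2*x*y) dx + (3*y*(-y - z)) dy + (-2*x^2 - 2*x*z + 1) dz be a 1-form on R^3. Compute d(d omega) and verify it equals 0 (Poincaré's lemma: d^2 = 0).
d(d omega) = 0

Step 1: d omega = sum_{i<j} (∂f_j/∂x_i - ∂f_i/∂x_j) dx_i ∧ dx_j:
  coeff of dx ∧ dy: 2*x
  coeff of dx ∧ dz: -4*x - 2*z
  coeff of dy ∧ dz: 3*y
Step 2: Apply d again to each 2-form coefficient. The only possible 3-form in R^3 is dx ∧ dy ∧ dz, with coefficient
  ∂(coeff of dy∧dz)/∂x - ∂(coeff of dx∧dz)/∂y + ∂(coeff of dx∧dy)/∂z
  = ∂/∂x (3*y) - ∂/∂y (-4*x - 2*z) + ∂/∂z (2*x).
Each of these terms simplifies to sums of mixed partials that cancel in pairs. The result is 0 (by equality of mixed partials for smooth functions — Schwarz / Clairaut).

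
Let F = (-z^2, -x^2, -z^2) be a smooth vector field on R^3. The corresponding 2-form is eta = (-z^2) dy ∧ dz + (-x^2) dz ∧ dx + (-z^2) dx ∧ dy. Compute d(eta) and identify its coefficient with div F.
d(eta) = (-2*z) dx ∧ dy ∧ dz; div F = -2*z

For a 2-form in R^3 of the form above, applying d gives a 3-form with coefficient ∂P/∂x + ∂Q/∂y + ∂R/∂z:
  ∂P/∂x = 0
  ∂Q/∂y = 0
  ∂R/∂z = -2*z
Sum = -2*z, which is exactly div F.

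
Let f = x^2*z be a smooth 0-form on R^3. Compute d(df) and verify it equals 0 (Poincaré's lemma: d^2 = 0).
d(df) = 0

Step 1: df = sum_i (∂f/∂x_i) dx_i = (2*x*z) dx + (0) dy + (x^2) dz.
Step 2: Apply d again. Using the 1-form formula, the coefficient of dx ∧ dy in d(df) is ∂^2 f/∂x ∂y - ∂^2 f/∂y ∂x = (0) - (0) = 0 (equality of mixed partials for smooth f).
Similarly for dx ∧ dz and dy ∧ dz — all coefficients vanish. So d(df) = 0.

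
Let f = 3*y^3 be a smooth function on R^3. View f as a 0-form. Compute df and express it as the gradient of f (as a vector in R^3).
df = (0) dx + (9*y^2) dy + (0) dz; grad f = (0, 9*y^2, 0)

For a 0-form f, d f = (∂f/∂x) dx + (∂f/∂y) dy + (∂f/∂z) dz. The components of the vector representation are exactly the entries of grad f in Cartesian coordinates:
  ∂f/∂x = 0
  ∂f/∂y = 9*y^2
  ∂f/∂z = 0.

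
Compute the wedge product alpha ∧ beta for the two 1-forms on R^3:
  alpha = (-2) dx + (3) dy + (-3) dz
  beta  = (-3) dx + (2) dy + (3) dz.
alpha ∧ beta = (5) dx ∧ dy + (-15) dx ∧ dz + (15) dy ∧ dz

Distribute the wedge, using dx_i ∧ dx_j = -dx_j ∧ dx_i and dx_i ∧ dx_i = 0. For each pair (i, j) with i < j, the coefficient of dx_i ∧ dx_j in alpha ∧ beta is (alpha_i * beta_j - alpha_j * beta_i). Collecting: alpha ∧ beta = (5) dx ∧ dy + (-15) dx ∧ dz + (15) dy ∧ dz.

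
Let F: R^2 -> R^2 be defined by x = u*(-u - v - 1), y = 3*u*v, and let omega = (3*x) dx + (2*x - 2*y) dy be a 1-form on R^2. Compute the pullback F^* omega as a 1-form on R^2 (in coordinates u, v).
F^* omega = (3*u*(2*u^2 + u*v + 3*u - 7*v^2 + 1)) du + (3*u^2*(-u - 7*v - 1)) dv

Using F^*(f dg) = (f ∘ F) d(g ∘ F), substitute each coordinate x_i by F_i(u, v) in f_i, and replace dx_i by d F_i = (∂F_i/∂u) du + (∂F_i/∂v) dv.
  For the x component: f_1(F) = 3*u*(-u - v - 1); d F_1 = (-2*u - v - 1) du + (-u) dv
  For the y component: f_2(F) = 2*u*(-u - 4*v - 1); d F_2 = (3*v) du + (3*u) dv
Combining and collecting du, dv coefficients:
  coeff of du: 3*u*(2*u^2 + u*v + 3*u - 7*v^2 + 1)
  coeff of dv: 3*u^2*(-u - 7*v - 1)
F^* omega = (3*u*(2*u^2 + u*v + 3*u - 7*v^2 + 1)) du + (3*u^2*(-u - 7*v - 1)) dv.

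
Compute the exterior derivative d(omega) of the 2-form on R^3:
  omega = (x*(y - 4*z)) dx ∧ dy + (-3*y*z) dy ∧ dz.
d(omega) = (-4*x) dx ∧ dy ∧ dz

For a 2-form omega = sum_{i<j} g_{ij} dx_i ∧ dx_j, the exterior derivative is
  d(omega) = sum_{i<j} d(g_{ij}) ∧ dx_i ∧ dx_j = sum_{i<j, k} (∂g_{ij}/∂x_k) dx_k ∧ dx_i ∧ dx_j.
Expand each term, using dx_k ∧ dx_i ∧ dx_j = sgn(permutation) dx_{(a)} ∧ dx_{(b)} ∧ dx_{(c)} with (a < b < c) sorted:
  d(x*(y - 4*z)) includes (∂/∂z)(x*(y - 4*z)) dz = (-4*x) dz, which multiplied by dx ∧ dy gives (-4*x) dx ∧ dy ∧ dz
Collecting like 3-forms: d(omega) = (-4*x) dx ∧ dy ∧ dz.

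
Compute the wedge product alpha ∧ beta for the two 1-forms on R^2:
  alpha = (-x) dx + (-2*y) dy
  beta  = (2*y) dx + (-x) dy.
alpha ∧ beta = (x^2 + 4*y^2) dx ∧ dy

Distribute the wedge, using dx_i ∧ dx_j = -dx_j ∧ dx_i and dx_i ∧ dx_i = 0. For each pair (i, j) with i < j, the coefficient of dx_i ∧ dx_j in alpha ∧ beta is (alpha_i * beta_j - alpha_j * beta_i). Collecting: alpha ∧ beta = (x^2 + 4*y^2) dx ∧ dy.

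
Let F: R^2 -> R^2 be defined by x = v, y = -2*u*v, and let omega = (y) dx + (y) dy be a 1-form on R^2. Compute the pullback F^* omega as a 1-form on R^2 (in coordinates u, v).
F^* omega = (4*u*v^2) du + (2*u*v*(2*u - 1)) dv

Using F^*(f dg) = (f ∘ F) d(g ∘ F), substitute each coordinate x_i by F_i(u, v) in f_i, and replace dx_i by d F_i = (∂F_i/∂u) du + (∂F_i/∂v) dv.
  For the x component: f_1(F) = -2*u*v; d F_1 = (0) du + (1) dv
  For the y component: f_2(F) = -2*u*v; d F_2 = (-2*v) du + (-2*u) dv
Combining and collecting du, dv coefficients:
  coeff of du: 4*u*v^2
  coeff of dv: 2*u*v*(2*u - 1)
F^* omega = (4*u*v^2) du + (2*u*v*(2*u - 1)) dv.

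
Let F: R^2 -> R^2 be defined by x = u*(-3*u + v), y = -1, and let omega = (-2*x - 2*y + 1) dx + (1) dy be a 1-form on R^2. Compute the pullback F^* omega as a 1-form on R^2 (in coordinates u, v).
F^* omega = (-36*u^3 + 18*u^2*v - 2*u*v^2 - 18*u + 3*v) du + (u*(6*u^2 - 2*u*v + 3)) dv

Using F^*(f dg) = (f ∘ F) d(g ∘ F), substitute each coordinate x_i by F_i(u, v) in f_i, and replace dx_i by d F_i = (∂F_i/∂u) du + (∂F_i/∂v) dv.
  For the x component: f_1(F) = 6*u^2 - 2*u*v + 3; d F_1 = (-6*u + v) du + (u) dv
  For the y component: f_2(F) = 1; d F_2 = (0) du + (0) dv
Combining and collecting du, dv coefficients:
  coeff of du: -36*u^3 + 18*u^2*v - 2*u*v^2 - 18*u + 3*v
  coeff of dv: u*(6*u^2 - 2*u*v + 3)
F^* omega = (-36*u^3 + 18*u^2*v - 2*u*v^2 - 18*u + 3*v) du + (u*(6*u^2 - 2*u*v + 3)) dv.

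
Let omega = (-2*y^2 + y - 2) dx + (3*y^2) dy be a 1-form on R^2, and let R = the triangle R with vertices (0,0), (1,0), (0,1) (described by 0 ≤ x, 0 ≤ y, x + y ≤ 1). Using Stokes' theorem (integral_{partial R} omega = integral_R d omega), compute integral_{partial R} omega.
integral_(partial R) omega = 1/6

Stokes: integral_partial_R omega = integral_R d omega with d omega = (∂Q/∂x - ∂P/∂y) dx ∧ dy.
  ∂Q/∂x = 0
  ∂P/∂y = 1 - 4*y
  integrand = ∂Q/∂x - ∂P/∂y = 4*y - 1.
Integrating over R: integral_0^1 integral_0^{1-x} (4*y - 1) dy dx = 1/6.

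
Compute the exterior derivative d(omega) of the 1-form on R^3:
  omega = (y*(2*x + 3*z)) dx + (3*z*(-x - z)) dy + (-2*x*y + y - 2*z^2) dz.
d(omega) = (-2*x - 6*z) dx ∧ dy + (-5*y) dx ∧ dz + (x + 6*z + 1) dy ∧ dz

For a 1-form omega = sum_i f_i dx_i, the exterior derivative is
  d(omega) = sum_{i < j} (∂f_j/∂x_i - ∂f_i/∂x_j) dx_i ∧ dx_j.
  coefficient of dx ∧ dy: ∂f_2/∂x - ∂f_1/∂y = ∂(3*z*(-x - z))/∂x - ∂(y*(2*x + 3*z))/∂y = -2*x - 6*z
  coefficient of dx ∧ dz: ∂f_3/∂x - ∂f_1/∂z = ∂(-2*x*y + y - 2*z^2)/∂x - ∂(y*(2*x + 3*z))/∂z = -5*y
  coefficient of dy ∧ dz: ∂f_3/∂y - ∂f_2/∂z = ∂(-2*x*y + y - 2*z^2)/∂y - ∂(3*z*(-x - z))/∂z = x + 6*z + 1
Assembling: d(omega) = (-2*x - 6*z) dx ∧ dy + (-5*y) dx ∧ dz + (x + 6*z + 1) dy ∧ dz.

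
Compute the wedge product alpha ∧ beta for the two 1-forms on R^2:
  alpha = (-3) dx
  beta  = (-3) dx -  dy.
alpha ∧ beta = (3) dx ∧ dy

Distribute the wedge, using dx_i ∧ dx_j = -dx_j ∧ dx_i and dx_i ∧ dx_i = 0. For each pair (i, j) with i < j, the coefficient of dx_i ∧ dx_j in alpha ∧ beta is (alpha_i * beta_j - alpha_j * beta_i). Collecting: alpha ∧ beta = (3) dx ∧ dy.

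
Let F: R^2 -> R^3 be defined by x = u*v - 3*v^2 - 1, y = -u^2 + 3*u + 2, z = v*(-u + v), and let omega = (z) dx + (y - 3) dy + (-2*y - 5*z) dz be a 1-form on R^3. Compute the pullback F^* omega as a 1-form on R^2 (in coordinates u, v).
F^* omega = (2*u^3 - 2*u^2*v - 9*u^2 - 6*u*v^2 + 6*u*v + 11*u + 6*v^3 + 4*v - 3) du + (-2*u^3 - 2*u^2*v + 6*u^2 + 22*u*v^2 - 12*u*v + 4*u - 16*v^3 - 8*v) dv

Using F^*(f dg) = (f ∘ F) d(g ∘ F), substitute each coordinate x_i by F_i(u, v) in f_i, and replace dx_i by d F_i = (∂F_i/∂u) du + (∂F_i/∂v) dv.
  For the x component: f_1(F) = v*(-u + v); d F_1 = (v) du + (u - 6*v) dv
  For the y component: f_2(F) = -u^2 + 3*u - 1; d F_2 = (3 - 2*u) du + (0) dv
  For the z component: f_3(F) = 2*u^2 + 5*u*v - 6*u - 5*v^2 - 4; d F_3 = (-v) du + (-u + 2*v) dv
Combining and collecting du, dv coefficients:
  coeff of du: 2*u^3 - 2*u^2*v - 9*u^2 - 6*u*v^2 + 6*u*v + 11*u + 6*v^3 + 4*v - 3
  coeff of dv: -2*u^3 - 2*u^2*v + 6*u^2 + 22*u*v^2 - 12*u*v + 4*u - 16*v^3 - 8*v
F^* omega = (2*u^3 - 2*u^2*v - 9*u^2 - 6*u*v^2 + 6*u*v + 11*u + 6*v^3 + 4*v - 3) du + (-2*u^3 - 2*u^2*v + 6*u^2 + 22*u*v^2 - 12*u*v + 4*u - 16*v^3 - 8*v) dv.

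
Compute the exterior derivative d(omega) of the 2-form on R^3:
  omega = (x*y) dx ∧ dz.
d(omega) = (-x) dx ∧ dy ∧ dz

For a 2-form omega = sum_{i<j} g_{ij} dx_i ∧ dx_j, the exterior derivative is
  d(omega) = sum_{i<j} d(g_{ij}) ∧ dx_i ∧ dx_j = sum_{i<j, k} (∂g_{ij}/∂x_k) dx_k ∧ dx_i ∧ dx_j.
Expand each term, using dx_k ∧ dx_i ∧ dx_j = sgn(permutation) dx_{(a)} ∧ dx_{(b)} ∧ dx_{(c)} with (a < b < c) sorted:
  d(x*y) includes (∂/∂y)(x*y) dy = (x) dy, which multiplied by dx ∧ dz gives (-x) dx ∧ dy ∧ dz
Collecting like 3-forms: d(omega) = (-x) dx ∧ dy ∧ dz.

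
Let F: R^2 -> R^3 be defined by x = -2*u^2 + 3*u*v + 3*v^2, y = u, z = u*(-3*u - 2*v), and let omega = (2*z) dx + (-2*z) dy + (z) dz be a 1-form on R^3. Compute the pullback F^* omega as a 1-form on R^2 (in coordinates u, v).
F^* omega = (2*u*(21*u^2 + 8*u*v + 3*u - 4*v^2 + 2*v)) du + (4*u*(-3*u^2 - 11*u*v - 6*v^2)) dv

Using F^*(f dg) = (f ∘ F) d(g ∘ F), substitute each coordinate x_i by F_i(u, v) in f_i, and replace dx_i by d F_i = (∂F_i/∂u) du + (∂F_i/∂v) dv.
  For the x component: f_1(F) = 2*u*(-3*u - 2*v); d F_1 = (-4*u + 3*v) du + (3*u + 6*v) dv
  For the y component: f_2(F) = 2*u*(3*u + 2*v); d F_2 = (1) du + (0) dv
  For the z component: f_3(F) = u*(-3*u - 2*v); d F_3 = (-6*u - 2*v) du + (-2*u) dv
Combining and collecting du, dv coefficients:
  coeff of du: 2*u*(21*u^2 + 8*u*v + 3*u - 4*v^2 + 2*v)
  coeff of dv: 4*u*(-3*u^2 - 11*u*v - 6*v^2)
F^* omega = (2*u*(21*u^2 + 8*u*v + 3*u - 4*v^2 + 2*v)) du + (4*u*(-3*u^2 - 11*u*v - 6*v^2)) dv.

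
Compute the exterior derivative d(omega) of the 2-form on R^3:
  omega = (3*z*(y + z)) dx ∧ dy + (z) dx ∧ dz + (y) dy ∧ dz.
d(omega) = (3*y + 6*z) dx ∧ dy ∧ dz

For a 2-form omega = sum_{i<j} g_{ij} dx_i ∧ dx_j, the exterior derivative is
  d(omega) = sum_{i<j} d(g_{ij}) ∧ dx_i ∧ dx_j = sum_{i<j, k} (∂g_{ij}/∂x_k) dx_k ∧ dx_i ∧ dx_j.
Expand each term, using dx_k ∧ dx_i ∧ dx_j = sgn(permutation) dx_{(a)} ∧ dx_{(b)} ∧ dx_{(c)} with (a < b < c) sorted:
  d(3*z*(y + z)) includes (∂/∂z)(3*z*(y + z)) dz = (3*y + 6*z) dz, which multiplied by dx ∧ dy gives (3*y + 6*z) dx ∧ dy ∧ dz
Collecting like 3-forms: d(omega) = (3*y + 6*z) dx ∧ dy ∧ dz.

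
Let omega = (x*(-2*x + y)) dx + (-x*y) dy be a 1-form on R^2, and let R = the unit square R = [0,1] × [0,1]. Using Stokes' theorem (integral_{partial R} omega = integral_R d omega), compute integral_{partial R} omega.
integral_(partial R) omega = -1

Stokes: integral_partial_R omega = integral_R d omega with d omega = (∂Q/∂x - ∂P/∂y) dx ∧ dy.
  ∂Q/∂x = -y
  ∂P/∂y = x
  integrand = ∂Q/∂x - ∂P/∂y = -x - y.
Integrating over R: integral_0^1 integral_0^1 (-x - y) dx dy = -1.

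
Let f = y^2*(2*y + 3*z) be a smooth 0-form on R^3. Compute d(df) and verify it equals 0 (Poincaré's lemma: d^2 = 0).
d(df) = 0

Step 1: df = sum_i (∂f/∂x_i) dx_i = (0) dx + (6*y*(y + z)) dy + (3*y^2) dz.
Step 2: Apply d again. Using the 1-form formula, the coefficient of dx ∧ dy in d(df) is ∂^2 f/∂x ∂y - ∂^2 f/∂y ∂x = (0) - (0) = 0 (equality of mixed partials for smooth f).
Similarly for dx ∧ dz and dy ∧ dz — all coefficients vanish. So d(df) = 0.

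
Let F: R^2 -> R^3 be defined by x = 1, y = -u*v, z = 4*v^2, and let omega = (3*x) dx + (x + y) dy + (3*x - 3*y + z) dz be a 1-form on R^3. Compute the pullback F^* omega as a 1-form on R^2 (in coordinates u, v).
F^* omega = (v*(u*v - 1)) du + (u^2*v + 24*u*v^2 - u + 32*v^3 + 24*v) dv

Using F^*(f dg) = (f ∘ F) d(g ∘ F), substitute each coordinate x_i by F_i(u, v) in f_i, and replace dx_i by d F_i = (∂F_i/∂u) du + (∂F_i/∂v) dv.
  For the x component: f_1(F) = 3; d F_1 = (0) du + (0) dv
  For the y component: f_2(F) = -u*v + 1; d F_2 = (-v) du + (-u) dv
  For the z component: f_3(F) = 3*u*v + 4*v^2 + 3; d F_3 = (0) du + (8*v) dv
Combining and collecting du, dv coefficients:
  coeff of du: v*(u*v - 1)
  coeff of dv: u^2*v + 24*u*v^2 - u + 32*v^3 + 24*v
F^* omega = (v*(u*v - 1)) du + (u^2*v + 24*u*v^2 - u + 32*v^3 + 24*v) dv.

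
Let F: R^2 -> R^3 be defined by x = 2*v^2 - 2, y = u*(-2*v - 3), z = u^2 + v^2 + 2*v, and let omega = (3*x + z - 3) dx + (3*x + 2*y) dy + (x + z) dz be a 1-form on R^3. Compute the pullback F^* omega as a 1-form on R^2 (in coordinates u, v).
F^* omega = (2*u^3 + 14*u*v^2 + 28*u*v + 14*u - 12*v^3 - 18*v^2 + 12*v + 18) du + (14*u^2*v + 14*u^2 - 12*u*v^2 + 12*u + 34*v^3 + 18*v^2 - 36*v - 4) dv

Using F^*(f dg) = (f ∘ F) d(g ∘ F), substitute each coordinate x_i by F_i(u, v) in f_i, and replace dx_i by d F_i = (∂F_i/∂u) du + (∂F_i/∂v) dv.
  For the x component: f_1(F) = u^2 + 7*v^2 + 2*v - 9; d F_1 = (0) du + (4*v) dv
  For the y component: f_2(F) = -4*u*v - 6*u + 6*v^2 - 6; d F_2 = (-2*v - 3) du + (-2*u) dv
  For the z component: f_3(F) = u^2 + 3*v^2 + 2*v - 2; d F_3 = (2*u) du + (2*v + 2) dv
Combining and collecting du, dv coefficients:
  coeff of du: 2*u^3 + 14*u*v^2 + 28*u*v + 14*u - 12*v^3 - 18*v^2 + 12*v + 18
  coeff of dv: 14*u^2*v + 14*u^2 - 12*u*v^2 + 12*u + 34*v^3 + 18*v^2 - 36*v - 4
F^* omega = (2*u^3 + 14*u*v^2 + 28*u*v + 14*u - 12*v^3 - 18*v^2 + 12*v + 18) du + (14*u^2*v + 14*u^2 - 12*u*v^2 + 12*u + 34*v^3 + 18*v^2 - 36*v - 4) dv.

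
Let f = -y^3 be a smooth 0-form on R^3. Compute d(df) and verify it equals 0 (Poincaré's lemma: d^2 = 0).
d(df) = 0

Step 1: df = sum_i (∂f/∂x_i) dx_i = (0) dx + (-3*y^2) dy + (0) dz.
Step 2: Apply d again. Using the 1-form formula, the coefficient of dx ∧ dy in d(df) is ∂^2 f/∂x ∂y - ∂^2 f/∂y ∂x = (0) - (0) = 0 (equality of mixed partials for smooth f).
Similarly for dx ∧ dz and dy ∧ dz — all coefficients vanish. So d(df) = 0.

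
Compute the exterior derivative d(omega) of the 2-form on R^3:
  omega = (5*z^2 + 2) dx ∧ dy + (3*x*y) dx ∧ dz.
d(omega) = (-3*x + 10*z) dx ∧ dy ∧ dz

For a 2-form omega = sum_{i<j} g_{ij} dx_i ∧ dx_j, the exterior derivative is
  d(omega) = sum_{i<j} d(g_{ij}) ∧ dx_i ∧ dx_j = sum_{i<j, k} (∂g_{ij}/∂x_k) dx_k ∧ dx_i ∧ dx_j.
Expand each term, using dx_k ∧ dx_i ∧ dx_j = sgn(permutation) dx_{(a)} ∧ dx_{(b)} ∧ dx_{(c)} with (a < b < c) sorted:
  d(5*z^2 + 2) includes (∂/∂z)(5*z^2 + 2) dz = (10*z) dz, which multiplied by dx ∧ dy gives (10*z) dx ∧ dy ∧ dz
  d(3*x*y) includes (∂/∂y)(3*x*y) dy = (3*x) dy, which multiplied by dx ∧ dz gives (-3*x) dx ∧ dy ∧ dz
Collecting like 3-forms: d(omega) = (-3*x + 10*z) dx ∧ dy ∧ dz.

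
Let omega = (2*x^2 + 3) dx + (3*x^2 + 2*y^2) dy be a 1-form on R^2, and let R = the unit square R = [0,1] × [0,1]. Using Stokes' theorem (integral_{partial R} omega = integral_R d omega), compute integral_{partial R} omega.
integral_(partial R) omega = 3

Stokes: integral_partial_R omega = integral_R d omega with d omega = (∂Q/∂x - ∂P/∂y) dx ∧ dy.
  ∂Q/∂x = 6*x
  ∂P/∂y = 0
  integrand = ∂Q/∂x - ∂P/∂y = 6*x.
Integrating over R: integral_0^1 integral_0^1 (6*x) dx dy = 3.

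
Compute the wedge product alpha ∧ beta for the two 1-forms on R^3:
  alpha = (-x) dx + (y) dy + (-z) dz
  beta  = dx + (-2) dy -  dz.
alpha ∧ beta = (2*x - y) dx ∧ dy + (x + z) dx ∧ dz + (-y - 2*z) dy ∧ dz

Distribute the wedge, using dx_i ∧ dx_j = -dx_j ∧ dx_i and dx_i ∧ dx_i = 0. For each pair (i, j) with i < j, the coefficient of dx_i ∧ dx_j in alpha ∧ beta is (alpha_i * beta_j - alpha_j * beta_i). Collecting: alpha ∧ beta = (2*x - y) dx ∧ dy + (x + z) dx ∧ dz + (-y - 2*z) dy ∧ dz.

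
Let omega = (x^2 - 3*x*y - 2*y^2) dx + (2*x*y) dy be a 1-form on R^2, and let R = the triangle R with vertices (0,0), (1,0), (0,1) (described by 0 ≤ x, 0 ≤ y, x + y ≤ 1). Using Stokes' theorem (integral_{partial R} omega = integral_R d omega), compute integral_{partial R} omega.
integral_(partial R) omega = 3/2

Stokes: integral_partial_R omega = integral_R d omega with d omega = (∂Q/∂x - ∂P/∂y) dx ∧ dy.
  ∂Q/∂x = 2*y
  ∂P/∂y = -3*x - 4*y
  integrand = ∂Q/∂x - ∂P/∂y = 3*x + 6*y.
Integrating over R: integral_0^1 integral_0^{1-x} (3*x + 6*y) dy dx = 3/2.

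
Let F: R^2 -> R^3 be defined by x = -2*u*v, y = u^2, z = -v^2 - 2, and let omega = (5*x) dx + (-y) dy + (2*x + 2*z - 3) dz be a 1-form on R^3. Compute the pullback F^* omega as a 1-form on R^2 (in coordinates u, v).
F^* omega = (2*u*(-u^2 + 10*v^2)) du + (2*v*(10*u^2 + 4*u*v + 2*v^2 + 7)) dv

Using F^*(f dg) = (f ∘ F) d(g ∘ F), substitute each coordinate x_i by F_i(u, v) in f_i, and replace dx_i by d F_i = (∂F_i/∂u) du + (∂F_i/∂v) dv.
  For the x component: f_1(F) = -10*u*v; d F_1 = (-2*v) du + (-2*u) dv
  For the y component: f_2(F) = -u^2; d F_2 = (2*u) du + (0) dv
  For the z component: f_3(F) = -4*u*v - 2*v^2 - 7; d F_3 = (0) du + (-2*v) dv
Combining and collecting du, dv coefficients:
  coeff of du: 2*u*(-u^2 + 10*v^2)
  coeff of dv: 2*v*(10*u^2 + 4*u*v + 2*v^2 + 7)
F^* omega = (2*u*(-u^2 + 10*v^2)) du + (2*v*(10*u^2 + 4*u*v + 2*v^2 + 7)) dv.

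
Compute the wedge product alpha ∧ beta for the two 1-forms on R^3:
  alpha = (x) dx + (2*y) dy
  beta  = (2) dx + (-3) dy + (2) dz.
alpha ∧ beta = (-3*x - 4*y) dx ∧ dy + (2*x) dx ∧ dz + (4*y) dy ∧ dz

Distribute the wedge, using dx_i ∧ dx_j = -dx_j ∧ dx_i and dx_i ∧ dx_i = 0. For each pair (i, j) with i < j, the coefficient of dx_i ∧ dx_j in alpha ∧ beta is (alpha_i * beta_j - alpha_j * beta_i). Collecting: alpha ∧ beta = (-3*x - 4*y) dx ∧ dy + (2*x) dx ∧ dz + (4*y) dy ∧ dz.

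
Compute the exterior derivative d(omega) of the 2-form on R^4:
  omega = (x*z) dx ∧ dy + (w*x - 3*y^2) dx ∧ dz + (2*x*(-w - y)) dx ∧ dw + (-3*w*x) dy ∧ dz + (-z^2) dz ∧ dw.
d(omega) = (-3*w + x + 6*y) dx ∧ dy ∧ dz + (x) dx ∧ dz ∧ dw + (2*x) dx ∧ dy ∧ dw + (-3*x) dy ∧ dz ∧ dw

For a 2-form omega = sum_{i<j} g_{ij} dx_i ∧ dx_j, the exterior derivative is
  d(omega) = sum_{i<j} d(g_{ij}) ∧ dx_i ∧ dx_j = sum_{i<j, k} (∂g_{ij}/∂x_k) dx_k ∧ dx_i ∧ dx_j.
Expand each term, using dx_k ∧ dx_i ∧ dx_j = sgn(permutation) dx_{(a)} ∧ dx_{(b)} ∧ dx_{(c)} with (a < b < c) sorted:
  d(x*z) includes (∂/∂z)(x*z) dz = (x) dz, which multiplied by dx ∧ dy gives (x) dx ∧ dy ∧ dz
  d(w*x - 3*y^2) includes (∂/∂y)(w*x - 3*y^2) dy = (-6*y) dy, which multiplied by dx ∧ dz gives (6*y) dx ∧ dy ∧ dz
  d(w*x - 3*y^2) includes (∂/∂w)(w*x - 3*y^2) dw = (x) dw, which multiplied by dx ∧ dz gives (x) dx ∧ dz ∧ dw
  d(2*x*(-w - y)) includes (∂/∂y)(2*x*(-w - y)) dy = (-2*x) dy, which multiplied by dx ∧ dw gives (2*x) dx ∧ dy ∧ dw
  d(-3*w*x) includes (∂/∂x)(-3*w*x) dx = (-3*w) dx, which multiplied by dy ∧ dz gives (-3*w) dx ∧ dy ∧ dz
  d(-3*w*x) includes (∂/∂w)(-3*w*x) dw = (-3*x) dw, which multiplied by dy ∧ dz gives (-3*x) dy ∧ dz ∧ dw
Collecting like 3-forms: d(omega) = (-3*w + x + 6*y) dx ∧ dy ∧ dz + (x) dx ∧ dz ∧ dw + (2*x) dx ∧ dy ∧ dw + (-3*x) dy ∧ dz ∧ dw.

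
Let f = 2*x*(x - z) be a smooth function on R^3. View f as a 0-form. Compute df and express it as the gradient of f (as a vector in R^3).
df = (4*x - 2*z) dx + (0) dy + (-2*x) dz; grad f = (4*x - 2*z, 0, -2*x)

For a 0-form f, d f = (∂f/∂x) dx + (∂f/∂y) dy + (∂f/∂z) dz. The components of the vector representation are exactly the entries of grad f in Cartesian coordinates:
  ∂f/∂x = 4*x - 2*z
  ∂f/∂y = 0
  ∂f/∂z = -2*x.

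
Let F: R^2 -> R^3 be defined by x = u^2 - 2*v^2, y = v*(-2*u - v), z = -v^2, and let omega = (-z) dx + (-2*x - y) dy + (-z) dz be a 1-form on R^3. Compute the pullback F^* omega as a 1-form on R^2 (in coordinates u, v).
F^* omega = (2*v*(2*u^2 - u*v - 5*v^2)) du + (4*u^3 - 14*u*v^2 - 16*v^3) dv

Using F^*(f dg) = (f ∘ F) d(g ∘ F), substitute each coordinate x_i by F_i(u, v) in f_i, and replace dx_i by d F_i = (∂F_i/∂u) du + (∂F_i/∂v) dv.
  For the x component: f_1(F) = v^2; d F_1 = (2*u) du + (-4*v) dv
  For the y component: f_2(F) = -2*u^2 + 2*u*v + 5*v^2; d F_2 = (-2*v) du + (-2*u - 2*v) dv
  For the z component: f_3(F) = v^2; d F_3 = (0) du + (-2*v) dv
Combining and collecting du, dv coefficients:
  coeff of du: 2*v*(2*u^2 - u*v - 5*v^2)
  coeff of dv: 4*u^3 - 14*u*v^2 - 16*v^3
F^* omega = (2*v*(2*u^2 - u*v - 5*v^2)) du + (4*u^3 - 14*u*v^2 - 16*v^3) dv.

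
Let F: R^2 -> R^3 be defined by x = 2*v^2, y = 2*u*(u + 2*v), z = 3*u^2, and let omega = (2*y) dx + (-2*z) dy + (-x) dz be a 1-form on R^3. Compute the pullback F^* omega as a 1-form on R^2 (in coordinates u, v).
F^* omega = (12*u*(-2*u^2 - 2*u*v - v^2)) du + (8*u*(-3*u^2 + 2*u*v + 4*v^2)) dv

Using F^*(f dg) = (f ∘ F) d(g ∘ F), substitute each coordinate x_i by F_i(u, v) in f_i, and replace dx_i by d F_i = (∂F_i/∂u) du + (∂F_i/∂v) dv.
  For the x component: f_1(F) = 4*u*(u + 2*v); d F_1 = (0) du + (4*v) dv
  For the y component: f_2(F) = -6*u^2; d F_2 = (4*u + 4*v) du + (4*u) dv
  For the z component: f_3(F) = -2*v^2; d F_3 = (6*u) du + (0) dv
Combining and collecting du, dv coefficients:
  coeff of du: 12*u*(-2*u^2 - 2*u*v - v^2)
  coeff of dv: 8*u*(-3*u^2 + 2*u*v + 4*v^2)
F^* omega = (12*u*(-2*u^2 - 2*u*v - v^2)) du + (8*u*(-3*u^2 + 2*u*v + 4*v^2)) dv.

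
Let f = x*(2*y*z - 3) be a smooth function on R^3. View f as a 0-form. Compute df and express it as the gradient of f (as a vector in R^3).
df = (2*y*z - 3) dx + (2*x*z) dy + (2*x*y) dz; grad f = (2*y*z - 3, 2*x*z, 2*x*y)

For a 0-form f, d f = (∂f/∂x) dx + (∂f/∂y) dy + (∂f/∂z) dz. The components of the vector representation are exactly the entries of grad f in Cartesian coordinates:
  ∂f/∂x = 2*y*z - 3
  ∂f/∂y = 2*x*z
  ∂f/∂z = 2*x*y.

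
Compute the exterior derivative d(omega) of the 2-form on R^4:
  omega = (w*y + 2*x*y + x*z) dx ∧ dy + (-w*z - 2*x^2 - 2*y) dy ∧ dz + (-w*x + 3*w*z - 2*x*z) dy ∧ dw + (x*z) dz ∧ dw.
d(omega) = (-3*x) dx ∧ dy ∧ dz + (-w + y - 2*z) dx ∧ dy ∧ dw + (-3*w + 2*x - z) dy ∧ dz ∧ dw + (z) dx ∧ dz ∧ dw

For a 2-form omega = sum_{i<j} g_{ij} dx_i ∧ dx_j, the exterior derivative is
  d(omega) = sum_{i<j} d(g_{ij}) ∧ dx_i ∧ dx_j = sum_{i<j, k} (∂g_{ij}/∂x_k) dx_k ∧ dx_i ∧ dx_j.
Expand each term, using dx_k ∧ dx_i ∧ dx_j = sgn(permutation) dx_{(a)} ∧ dx_{(b)} ∧ dx_{(c)} with (a < b < c) sorted:
  d(w*y + 2*x*y + x*z) includes (∂/∂z)(w*y + 2*x*y + x*z) dz = (x) dz, which multiplied by dx ∧ dy gives (x) dx ∧ dy ∧ dz
  d(w*y + 2*x*y + x*z) includes (∂/∂w)(w*y + 2*x*y + x*z) dw = (y) dw, which multiplied by dx ∧ dy gives (y) dx ∧ dy ∧ dw
  d(-w*z - 2*x^2 - 2*y) includes (∂/∂x)(-w*z - 2*x^2 - 2*y) dx = (-4*x) dx, which multiplied by dy ∧ dz gives (-4*x) dx ∧ dy ∧ dz
  d(-w*z - 2*x^2 - 2*y) includes (∂/∂w)(-w*z - 2*x^2 - 2*y) dw = (-z) dw, which multiplied by dy ∧ dz gives (-z) dy ∧ dz ∧ dw
  d(-w*x + 3*w*z - 2*x*z) includes (∂/∂x)(-w*x + 3*w*z - 2*x*z) dx = (-w - 2*z) dx, which multiplied by dy ∧ dw gives (-w - 2*z) dx ∧ dy ∧ dw
  d(-w*x + 3*w*z - 2*x*z) includes (∂/∂z)(-w*x + 3*w*z - 2*x*z) dz = (3*w - 2*x) dz, which multiplied by dy ∧ dw gives (-3*w + 2*x) dy ∧ dz ∧ dw
  d(x*z) includes (∂/∂x)(x*z) dx = (z) dx, which multiplied by dz ∧ dw gives (z) dx ∧ dz ∧ dw
Collecting like 3-forms: d(omega) = (-3*x) dx ∧ dy ∧ dz + (-w + y - 2*z) dx ∧ dy ∧ dw + (-3*w + 2*x - z) dy ∧ dz ∧ dw + (z) dx ∧ dz ∧ dw.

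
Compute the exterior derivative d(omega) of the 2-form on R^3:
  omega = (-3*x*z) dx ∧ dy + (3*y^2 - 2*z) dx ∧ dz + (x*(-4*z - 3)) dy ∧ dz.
d(omega) = (-3*x - 6*y - 4*z - 3) dx ∧ dy ∧ dz

For a 2-form omega = sum_{i<j} g_{ij} dx_i ∧ dx_j, the exterior derivative is
  d(omega) = sum_{i<j} d(g_{ij}) ∧ dx_i ∧ dx_j = sum_{i<j, k} (∂g_{ij}/∂x_k) dx_k ∧ dx_i ∧ dx_j.
Expand each term, using dx_k ∧ dx_i ∧ dx_j = sgn(permutation) dx_{(a)} ∧ dx_{(b)} ∧ dx_{(c)} with (a < b < c) sorted:
  d(-3*x*z) includes (∂/∂z)(-3*x*z) dz = (-3*x) dz, which multiplied by dx ∧ dy gives (-3*x) dx ∧ dy ∧ dz
  d(3*y^2 - 2*z) includes (∂/∂y)(3*y^2 - 2*z) dy = (6*y) dy, which multiplied by dx ∧ dz gives (-6*y) dx ∧ dy ∧ dz
  d(x*(-4*z - 3)) includes (∂/∂x)(x*(-4*z - 3)) dx = (-4*z - 3) dx, which multiplied by dy ∧ dz gives (-4*z - 3) dx ∧ dy ∧ dz
Collecting like 3-forms: d(omega) = (-3*x - 6*y - 4*z - 3) dx ∧ dy ∧ dz.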